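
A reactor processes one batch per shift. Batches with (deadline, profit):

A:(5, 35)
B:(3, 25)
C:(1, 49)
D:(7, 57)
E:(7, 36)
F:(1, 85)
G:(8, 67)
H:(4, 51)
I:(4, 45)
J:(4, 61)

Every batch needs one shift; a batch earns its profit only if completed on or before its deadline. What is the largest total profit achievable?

437

Sort by profit descending; place each in the latest free slot ≤ its deadline.
By profit: F(d1,85), G(d8,67), J(d4,61), D(d7,57), H(d4,51), C(d1,49), I(d4,45), E(d7,36), A(d5,35), B(d3,25)
F→slot 1; G→slot 8; J→slot 4; D→slot 7; H→slot 3; C skipped; I→slot 2; E→slot 6; A→slot 5; B skipped.
Profit = 85 + 45 + 51 + 61 + 35 + 36 + 57 + 67 = 437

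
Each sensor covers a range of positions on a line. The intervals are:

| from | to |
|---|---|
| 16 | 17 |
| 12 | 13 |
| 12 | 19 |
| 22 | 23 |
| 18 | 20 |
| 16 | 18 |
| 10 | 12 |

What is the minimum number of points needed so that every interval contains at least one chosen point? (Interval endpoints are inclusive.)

4

Sorted: [10,12] [12,13] [16,17] [16,18] [12,19] [18,20] [22,23]
{[10,12],[12,13]} hit by 12; {[16,17],[16,18],[12,19]} hit by 17; {[18,20]} hit by 20; {[22,23]} hit by 23.
Points: 12, 17, 20, 23 (4 total).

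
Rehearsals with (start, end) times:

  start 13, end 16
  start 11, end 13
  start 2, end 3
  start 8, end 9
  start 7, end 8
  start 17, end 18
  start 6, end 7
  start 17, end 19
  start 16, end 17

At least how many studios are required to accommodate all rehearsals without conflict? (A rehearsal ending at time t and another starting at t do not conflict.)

Count concurrent intervals with a sweep; the peak is the room count.
Events (time:±→running): 2:+→1 3:-→0 6:+→1 7:-→0 7:+→1 8:-→0 8:+→1 9:-→0 11:+→1 13:-→0 13:+→1 16:-→0 16:+→1 17:-→0 17:+→1 17:+→2 … peak 2.

2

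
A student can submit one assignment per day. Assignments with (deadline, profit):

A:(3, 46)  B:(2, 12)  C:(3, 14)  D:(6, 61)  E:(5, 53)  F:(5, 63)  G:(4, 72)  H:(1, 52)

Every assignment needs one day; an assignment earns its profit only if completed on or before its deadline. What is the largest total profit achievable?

347

Profit order: G=72 F=63 D=61 E=53 H=52 A=46 C=14 B=12
Assign: G→slot 4, F→slot 5, D→slot 6, E→slot 3, H→slot 1, A→slot 2, C skipped, B skipped.
Slots: [1:H] [2:A] [3:E] [4:G] [5:F] [6:D]
Profit = 52 + 46 + 53 + 72 + 63 + 61 = 347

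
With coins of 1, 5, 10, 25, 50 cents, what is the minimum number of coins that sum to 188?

8

Greedy: take as many of the largest coin as possible, then repeat with the remainder.
188 − 3×50→38 − 1×25→13 − 1×10→3 − 3×1→0
Total coins = 3 + 1 + 1 + 3 = 8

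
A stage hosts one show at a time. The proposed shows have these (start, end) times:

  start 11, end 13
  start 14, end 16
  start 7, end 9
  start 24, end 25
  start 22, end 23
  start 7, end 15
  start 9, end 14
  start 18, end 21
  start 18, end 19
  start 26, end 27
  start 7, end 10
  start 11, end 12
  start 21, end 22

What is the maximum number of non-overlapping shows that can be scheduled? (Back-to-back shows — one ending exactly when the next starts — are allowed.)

8

Sorted by end: (7,9)  (7,10)  (11,12)  (11,13)  (9,14)  (7,15)  (14,16)  (18,19)  (18,21)  (21,22)  (22,23)  (24,25)  (26,27)
take (7,9); skip (7,10); take (11,12); skip (7,15); take (14,16); take (18,19); take (21,22); take (22,23); take (24,25); take (26,27).
Selected 8 shows.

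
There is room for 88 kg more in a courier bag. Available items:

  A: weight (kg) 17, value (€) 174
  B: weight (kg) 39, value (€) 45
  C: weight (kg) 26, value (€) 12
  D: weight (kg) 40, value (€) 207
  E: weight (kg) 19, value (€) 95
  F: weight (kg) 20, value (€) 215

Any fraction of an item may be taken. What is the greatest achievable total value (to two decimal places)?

651.00

Sort by value per unit weight and fill in that order.
Order: F (215/20=10.75) > A (174/17=10.24) > D (207/40=5.17) > E (95/19=5.00) > B (45/39=1.15) > C (12/26=0.46)
Fill: take F (20 @ 215) → take A (17 @ 174) → take D (40 @ 207) → take 11/19 of E → 55.00; 88/88 used.
Total value = 651.00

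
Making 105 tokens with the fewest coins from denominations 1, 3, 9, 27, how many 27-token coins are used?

Use the largest denomination that fits, subtract, and repeat.
105 = 3×27 + 2×9 + 2×3
Count of 27: 3

3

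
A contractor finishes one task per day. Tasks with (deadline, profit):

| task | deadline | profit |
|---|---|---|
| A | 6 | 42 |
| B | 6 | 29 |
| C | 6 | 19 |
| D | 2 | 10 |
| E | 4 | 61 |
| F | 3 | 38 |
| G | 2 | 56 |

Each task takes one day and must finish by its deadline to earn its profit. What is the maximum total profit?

245

Profit order: E=61 G=56 A=42 F=38 B=29 C=19 D=10
Assign: E→slot 4, G→slot 2, A→slot 6, F→slot 3, B→slot 5, C→slot 1, D skipped.
Slots: [1:C] [2:G] [3:F] [4:E] [5:B] [6:A]
Profit = 19 + 56 + 38 + 61 + 29 + 42 = 245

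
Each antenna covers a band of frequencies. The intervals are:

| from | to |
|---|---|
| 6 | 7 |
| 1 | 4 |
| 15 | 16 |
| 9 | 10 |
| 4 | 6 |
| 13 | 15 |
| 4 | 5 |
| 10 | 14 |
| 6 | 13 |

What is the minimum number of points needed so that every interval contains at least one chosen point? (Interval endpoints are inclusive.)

Sort by right endpoint; whenever an interval is uncovered, place a point at its right end.
By right end: [1,4]  [4,5]  [4,6]  [6,7]  [9,10]  [6,13]  [10,14]  [13,15]  [15,16]
[1,4] uncovered → point at 4; [6,7] uncovered → point at 7; [9,10] uncovered → point at 10; [13,15] uncovered → point at 15.
Points: 4, 7, 10, 15 (4 total).

4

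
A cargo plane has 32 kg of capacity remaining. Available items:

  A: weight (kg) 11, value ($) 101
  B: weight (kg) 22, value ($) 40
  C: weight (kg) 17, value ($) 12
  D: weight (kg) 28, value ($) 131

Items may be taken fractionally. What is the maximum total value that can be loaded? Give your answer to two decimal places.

Sort by value per unit weight and fill in that order.
Order: A (101/11=9.18) > D (131/28=4.68) > B (40/22=1.82) > C (12/17=0.71)
Fill: take A (11 @ 101) → take 21/28 of D → 98.25; 32/32 used.
Total value = 199.25

199.25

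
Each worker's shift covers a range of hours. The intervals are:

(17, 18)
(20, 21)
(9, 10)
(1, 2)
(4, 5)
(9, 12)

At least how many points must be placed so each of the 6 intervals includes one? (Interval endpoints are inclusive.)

Sort by right endpoint; whenever an interval is uncovered, place a point at its right end.
Sorted: [1,2] [4,5] [9,10] [9,12] [17,18] [20,21]
{[1,2]} hit by 2; {[4,5]} hit by 5; {[9,10],[9,12]} hit by 10; {[17,18]} hit by 18; {[20,21]} hit by 21.
Points: 2, 5, 10, 18, 21 (5 total).

5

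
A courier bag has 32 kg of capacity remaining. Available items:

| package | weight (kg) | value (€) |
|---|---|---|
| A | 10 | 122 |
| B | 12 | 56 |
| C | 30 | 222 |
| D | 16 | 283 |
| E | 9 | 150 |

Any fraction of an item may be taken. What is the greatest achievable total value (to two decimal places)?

518.40

Greedy by value/weight ratio, highest first.
Ratios (sorted): D 17.69, E 16.67, A 12.20, C 7.40, B 4.67
take D (16 @ 283); take E (9 @ 150); take 7/10 of A → 85.40. Capacity used 32/32.
Total value = 518.40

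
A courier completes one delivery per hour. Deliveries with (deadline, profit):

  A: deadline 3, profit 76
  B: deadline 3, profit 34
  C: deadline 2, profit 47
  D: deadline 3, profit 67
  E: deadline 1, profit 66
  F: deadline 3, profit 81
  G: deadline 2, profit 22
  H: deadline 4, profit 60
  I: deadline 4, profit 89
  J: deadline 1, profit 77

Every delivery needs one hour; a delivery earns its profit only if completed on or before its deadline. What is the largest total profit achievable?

323

By profit: I(d4,89), F(d3,81), J(d1,77), A(d3,76), D(d3,67), E(d1,66), H(d4,60), C(d2,47), B(d3,34), G(d2,22)
I→slot 4; F→slot 3; J→slot 1; A→slot 2; D skipped; E skipped; H skipped; C skipped; B skipped; G skipped.
Profit = 77 + 76 + 81 + 89 = 323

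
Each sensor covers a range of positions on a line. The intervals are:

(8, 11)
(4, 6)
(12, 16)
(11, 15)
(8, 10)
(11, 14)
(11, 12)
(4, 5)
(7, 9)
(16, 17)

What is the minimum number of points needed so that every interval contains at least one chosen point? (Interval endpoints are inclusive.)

4

Sorted: [4,5] [4,6] [7,9] [8,10] [8,11] [11,12] [11,14] [11,15] [12,16] [16,17]
{[4,5],[4,6]} hit by 5; {[7,9],[8,10],[8,11]} hit by 9; {[11,12],[11,14],[11,15],[12,16]} hit by 12; {[16,17]} hit by 17.
Points: 5, 9, 12, 17 (4 total).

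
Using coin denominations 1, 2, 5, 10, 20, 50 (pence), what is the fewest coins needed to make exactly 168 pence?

168 = 3×50 + 1×10 + 1×5 + 1×2 + 1×1
Total coins = 3 + 1 + 1 + 1 + 1 = 7

7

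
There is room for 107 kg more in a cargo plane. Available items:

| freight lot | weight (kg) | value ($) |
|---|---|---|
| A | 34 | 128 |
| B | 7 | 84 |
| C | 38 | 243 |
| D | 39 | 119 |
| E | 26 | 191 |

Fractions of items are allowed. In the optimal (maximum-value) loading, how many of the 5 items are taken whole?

Ratios (sorted): B 12.00, E 7.35, C 6.39, A 3.76, D 3.05
take B (7 @ 84); take E (26 @ 191); take C (38 @ 243); take A (34 @ 128); take 2/39 of D → 6.10. Capacity used 107/107.
4 item(s) taken whole; one partial (take 2/39 of D).

4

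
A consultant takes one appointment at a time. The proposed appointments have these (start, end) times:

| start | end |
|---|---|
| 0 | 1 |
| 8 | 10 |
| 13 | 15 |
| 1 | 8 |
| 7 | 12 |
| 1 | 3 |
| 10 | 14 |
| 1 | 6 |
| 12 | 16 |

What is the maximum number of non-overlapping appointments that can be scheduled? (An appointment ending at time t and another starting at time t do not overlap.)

Sort by end time and greedily take each interval whose start is ≥ the last chosen end.
Sorted by end: (0,1)  (1,3)  (1,6)  (1,8)  (8,10)  (7,12)  (10,14)  (13,15)  (12,16)
take (0,1); take (1,3); skip (1,8); take (8,10); take (10,14).
Selected 4 appointments.

4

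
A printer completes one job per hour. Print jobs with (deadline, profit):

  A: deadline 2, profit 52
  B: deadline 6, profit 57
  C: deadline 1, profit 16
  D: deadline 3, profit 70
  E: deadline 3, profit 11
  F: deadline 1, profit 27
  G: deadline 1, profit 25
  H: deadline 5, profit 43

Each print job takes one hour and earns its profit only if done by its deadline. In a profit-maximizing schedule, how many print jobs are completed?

By profit: D(d3,70), B(d6,57), A(d2,52), H(d5,43), F(d1,27), G(d1,25), C(d1,16), E(d3,11)
D→slot 3; B→slot 6; A→slot 2; H→slot 5; F→slot 1; G skipped; C skipped; E skipped.
5 of 8 scheduled.

5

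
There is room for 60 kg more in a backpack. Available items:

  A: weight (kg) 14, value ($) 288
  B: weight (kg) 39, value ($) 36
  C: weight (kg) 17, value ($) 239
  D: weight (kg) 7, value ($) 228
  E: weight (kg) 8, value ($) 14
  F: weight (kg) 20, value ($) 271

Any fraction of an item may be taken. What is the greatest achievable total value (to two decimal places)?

Ratios (sorted): D 32.57, A 20.57, C 14.06, F 13.55, E 1.75, B 0.92
take D (7 @ 228); take A (14 @ 288); take C (17 @ 239); take F (20 @ 271); take 2/8 of E → 3.50. Capacity used 60/60.
Total value = 1029.50

1029.50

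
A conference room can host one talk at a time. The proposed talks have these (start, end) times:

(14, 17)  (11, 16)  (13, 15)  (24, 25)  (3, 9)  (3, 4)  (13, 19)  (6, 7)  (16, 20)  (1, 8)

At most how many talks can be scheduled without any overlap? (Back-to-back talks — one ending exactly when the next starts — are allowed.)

Sort by end time and greedily take each interval whose start is ≥ the last chosen end.
Sorted by end: (3,4)  (6,7)  (1,8)  (3,9)  (13,15)  (11,16)  (14,17)  (13,19)  (16,20)  (24,25)
take (3,4); take (6,7); take (13,15); skip (14,17); take (16,20); take (24,25).
Selected 5 talks.

5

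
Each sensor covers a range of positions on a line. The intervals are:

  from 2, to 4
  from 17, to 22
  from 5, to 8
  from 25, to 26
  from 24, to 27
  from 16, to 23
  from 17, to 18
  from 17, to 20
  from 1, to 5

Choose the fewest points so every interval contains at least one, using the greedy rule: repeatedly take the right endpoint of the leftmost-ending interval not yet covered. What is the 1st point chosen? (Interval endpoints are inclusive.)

4

Sort by right endpoint; whenever an interval is uncovered, place a point at its right end.
By right end: [2,4]  [1,5]  [5,8]  [17,18]  [17,20]  [17,22]  [16,23]  [25,26]  [24,27]
[2,4] uncovered → point at 4; [5,8] uncovered → point at 8; [17,18] uncovered → point at 18; [25,26] uncovered → point at 26.
Points: 4, 8, 18, 26 (4 total).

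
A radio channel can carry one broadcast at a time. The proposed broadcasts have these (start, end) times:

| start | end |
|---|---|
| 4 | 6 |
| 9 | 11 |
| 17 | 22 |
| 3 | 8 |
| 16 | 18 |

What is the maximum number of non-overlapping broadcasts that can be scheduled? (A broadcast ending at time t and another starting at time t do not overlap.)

Sort by end time and greedily take each interval whose start is ≥ the last chosen end.
By end time: (4,6), (3,8), (9,11), (16,18), (17,22).
Pick (4,6); next start ≥ 6 → (9,11); next start ≥ 11 → (16,18).
Selected 3 broadcasts.

3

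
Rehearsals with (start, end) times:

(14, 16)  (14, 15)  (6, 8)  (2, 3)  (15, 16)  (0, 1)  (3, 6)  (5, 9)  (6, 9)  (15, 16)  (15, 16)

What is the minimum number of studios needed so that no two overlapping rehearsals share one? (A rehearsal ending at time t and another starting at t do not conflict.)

The answer is the maximum number of intervals overlapping at any instant.
starts: [0, 2, 3, 5, 6, 6, 14, 14, 15, 15, 15]
ends:   [1, 3, 6, 8, 9, 9, 15, 16, 16, 16, 16]
s0→1 e1→0 s2→1 e3→0 s3→1 s5→2 e6→1 s6→2 s6→3 e8→2 e9→1 e9→0 s14→1 s14→2 e15→1 s15→2 s15→3 s15→4  — peak 4.

4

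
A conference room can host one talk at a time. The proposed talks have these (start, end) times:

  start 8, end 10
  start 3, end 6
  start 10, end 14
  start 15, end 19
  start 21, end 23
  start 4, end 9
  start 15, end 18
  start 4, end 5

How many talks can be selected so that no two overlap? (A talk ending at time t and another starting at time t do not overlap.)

By end time: (4,5), (3,6), (4,9), (8,10), (10,14), (15,18), (15,19), (21,23).
Pick (4,5); next start ≥ 5 → (8,10); next start ≥ 10 → (10,14); next start ≥ 14 → (15,18); next start ≥ 18 → (21,23).
Selected 5 talks.

5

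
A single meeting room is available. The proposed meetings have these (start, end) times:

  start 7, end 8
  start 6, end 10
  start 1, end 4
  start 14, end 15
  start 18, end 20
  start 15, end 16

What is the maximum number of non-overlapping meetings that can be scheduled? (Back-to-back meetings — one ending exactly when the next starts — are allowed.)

5

Order by finish time; keep every interval that doesn't clash with the previous kept one.
Sorted by end: (1,4)  (7,8)  (6,10)  (14,15)  (15,16)  (18,20)
take (1,4); take (7,8); take (14,15); take (15,16); take (18,20).
Selected 5 meetings.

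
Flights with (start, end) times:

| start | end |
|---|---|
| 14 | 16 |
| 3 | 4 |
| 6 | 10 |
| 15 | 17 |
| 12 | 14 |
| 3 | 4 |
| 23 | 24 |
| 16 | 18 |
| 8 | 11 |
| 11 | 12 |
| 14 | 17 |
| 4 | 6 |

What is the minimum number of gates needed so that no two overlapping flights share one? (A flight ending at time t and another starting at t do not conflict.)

3

Count concurrent intervals with a sweep; the peak is the room count.
Events (time:±→running): 3:+→1 3:+→2 4:-→1 4:-→0 4:+→1 6:-→0 6:+→1 8:+→2 10:-→1 11:-→0 11:+→1 12:-→0 12:+→1 14:-→0 14:+→1 14:+→2 15:+→3 … peak 3.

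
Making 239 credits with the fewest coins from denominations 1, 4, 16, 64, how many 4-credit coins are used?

239 − 3×64→47 − 2×16→15 − 3×4→3 − 3×1→0
Count of 4: 3

3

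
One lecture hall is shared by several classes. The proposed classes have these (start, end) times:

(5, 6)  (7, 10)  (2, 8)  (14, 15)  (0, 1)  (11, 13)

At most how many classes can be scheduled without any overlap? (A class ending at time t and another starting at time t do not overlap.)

5

Sorted by end: (0,1)  (5,6)  (2,8)  (7,10)  (11,13)  (14,15)
take (0,1); take (5,6); take (7,10); take (11,13); take (14,15).
Selected 5 classes.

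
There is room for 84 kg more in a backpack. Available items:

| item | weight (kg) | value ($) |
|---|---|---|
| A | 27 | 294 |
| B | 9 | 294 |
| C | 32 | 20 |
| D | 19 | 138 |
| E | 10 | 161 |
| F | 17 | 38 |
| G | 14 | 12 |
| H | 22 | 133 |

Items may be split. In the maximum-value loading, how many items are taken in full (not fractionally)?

Order: B (294/9=32.67) > E (161/10=16.10) > A (294/27=10.89) > D (138/19=7.26) > H (133/22=6.05) > F (38/17=2.24) > G (12/14=0.86) > C (20/32=0.62)
Fill: take B (9 @ 294) → take E (10 @ 161) → take A (27 @ 294) → take D (19 @ 138) → take 19/22 of H → 114.86; 84/84 used.
4 item(s) taken whole; one partial (take 19/22 of H).

4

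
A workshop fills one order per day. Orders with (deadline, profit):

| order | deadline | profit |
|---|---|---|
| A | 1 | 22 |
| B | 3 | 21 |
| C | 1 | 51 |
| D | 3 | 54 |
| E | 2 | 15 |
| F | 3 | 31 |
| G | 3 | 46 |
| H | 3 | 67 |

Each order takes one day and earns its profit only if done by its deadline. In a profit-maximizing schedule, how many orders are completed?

3

By profit: H(d3,67), D(d3,54), C(d1,51), G(d3,46), F(d3,31), A(d1,22), B(d3,21), E(d2,15)
H→slot 3; D→slot 2; C→slot 1; G skipped; F skipped; A skipped; B skipped; E skipped.
3 of 8 scheduled.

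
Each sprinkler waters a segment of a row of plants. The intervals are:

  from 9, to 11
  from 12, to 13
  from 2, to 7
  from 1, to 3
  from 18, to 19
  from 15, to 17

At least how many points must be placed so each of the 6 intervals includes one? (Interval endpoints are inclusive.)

5

By right end: [1,3]  [2,7]  [9,11]  [12,13]  [15,17]  [18,19]
[1,3] uncovered → point at 3; [9,11] uncovered → point at 11; [12,13] uncovered → point at 13; [15,17] uncovered → point at 17; [18,19] uncovered → point at 19.
Points: 3, 11, 13, 17, 19 (5 total).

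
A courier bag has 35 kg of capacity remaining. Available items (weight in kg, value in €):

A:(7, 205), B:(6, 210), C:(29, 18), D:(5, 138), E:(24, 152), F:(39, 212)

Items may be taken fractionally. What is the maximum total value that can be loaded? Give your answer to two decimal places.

Sort by value per unit weight and fill in that order.
Ratios (sorted): B 35.00, A 29.29, D 27.60, E 6.33, F 5.44, C 0.62
take B (6 @ 210); take A (7 @ 205); take D (5 @ 138); take 17/24 of E → 107.67. Capacity used 35/35.
Total value = 660.67

660.67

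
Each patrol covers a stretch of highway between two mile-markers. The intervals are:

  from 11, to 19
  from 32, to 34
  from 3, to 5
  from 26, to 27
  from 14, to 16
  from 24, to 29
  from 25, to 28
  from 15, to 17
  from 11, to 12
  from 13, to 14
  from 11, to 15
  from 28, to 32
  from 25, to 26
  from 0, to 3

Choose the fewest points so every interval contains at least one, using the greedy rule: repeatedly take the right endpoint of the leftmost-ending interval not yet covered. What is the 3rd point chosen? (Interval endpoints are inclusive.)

14

Sorted: [0,3] [3,5] [11,12] [13,14] [11,15] [14,16] [15,17] [11,19] [25,26] [26,27] [25,28] [24,29] [28,32] [32,34]
{[0,3],[3,5]} hit by 3; {[11,12]} hit by 12; {[13,14],[11,15],[14,16]} hit by 14; {[15,17],[11,19]} hit by 17; {[25,26],[26,27],[25,28],[24,29]} hit by 26; {[28,32],[32,34]} hit by 32.
Points: 3, 12, 14, 17, 26, 32 (6 total).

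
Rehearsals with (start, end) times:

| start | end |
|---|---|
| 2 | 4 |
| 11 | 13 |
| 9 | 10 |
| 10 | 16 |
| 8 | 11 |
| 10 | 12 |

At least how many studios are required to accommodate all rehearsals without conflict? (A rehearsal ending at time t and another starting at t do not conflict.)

Count concurrent intervals with a sweep; the peak is the room count.
starts: [2, 8, 9, 10, 10, 11]
ends:   [4, 10, 11, 12, 13, 16]
s2→1 e4→0 s8→1 s9→2 e10→1 s10→2 s10→3  — peak 3.

3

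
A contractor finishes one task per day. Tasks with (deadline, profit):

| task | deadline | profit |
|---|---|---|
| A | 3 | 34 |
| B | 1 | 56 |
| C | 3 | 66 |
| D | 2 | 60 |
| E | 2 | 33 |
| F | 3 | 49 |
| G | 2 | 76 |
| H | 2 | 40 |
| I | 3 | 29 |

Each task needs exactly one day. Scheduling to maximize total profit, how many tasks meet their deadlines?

3

Take jobs in profit order; each goes to the latest open slot no later than its deadline.
Profit order: G=76 C=66 D=60 B=56 F=49 H=40 A=34 E=33 I=29
Assign: G→slot 2, C→slot 3, D→slot 1, B skipped, F skipped, H skipped, A skipped, E skipped, I skipped.
Slots: [1:D] [2:G] [3:C]
3 of 9 scheduled.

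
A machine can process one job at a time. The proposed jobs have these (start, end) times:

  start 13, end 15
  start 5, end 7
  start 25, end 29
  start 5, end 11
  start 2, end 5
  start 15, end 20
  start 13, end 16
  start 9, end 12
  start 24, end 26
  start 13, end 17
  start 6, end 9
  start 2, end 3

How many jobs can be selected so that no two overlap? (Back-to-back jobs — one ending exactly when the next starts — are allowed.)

Sorted by end: (2,3)  (2,5)  (5,7)  (6,9)  (5,11)  (9,12)  (13,15)  (13,16)  (13,17)  (15,20)  (24,26)  (25,29)
take (2,3); skip (2,5); take (5,7); skip (6,9); take (9,12); take (13,15); take (15,20); take (24,26); skip (25,29).
Selected 6 jobs.

6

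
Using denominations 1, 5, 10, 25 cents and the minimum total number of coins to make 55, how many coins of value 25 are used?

Greedy: take as many of the largest coin as possible, then repeat with the remainder.
55 = 2×25 + 1×5
Count of 25: 2

2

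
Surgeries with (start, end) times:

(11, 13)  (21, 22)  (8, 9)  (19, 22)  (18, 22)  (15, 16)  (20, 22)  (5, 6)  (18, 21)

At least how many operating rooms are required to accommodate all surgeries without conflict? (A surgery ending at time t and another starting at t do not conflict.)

Events (time:±→running): 5:+→1 6:-→0 8:+→1 9:-→0 11:+→1 13:-→0 15:+→1 16:-→0 18:+→1 18:+→2 19:+→3 20:+→4 … peak 4.

4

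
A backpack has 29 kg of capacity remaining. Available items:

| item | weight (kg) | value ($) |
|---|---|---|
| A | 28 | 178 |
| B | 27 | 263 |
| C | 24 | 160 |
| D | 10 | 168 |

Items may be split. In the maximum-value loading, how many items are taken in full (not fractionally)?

Greedy by value/weight ratio, highest first.
Ratios (sorted): D 16.80, B 9.74, C 6.67, A 6.36
take D (10 @ 168); take 19/27 of B → 185.07. Capacity used 29/29.
1 item(s) taken whole; one partial (take 19/27 of B).

1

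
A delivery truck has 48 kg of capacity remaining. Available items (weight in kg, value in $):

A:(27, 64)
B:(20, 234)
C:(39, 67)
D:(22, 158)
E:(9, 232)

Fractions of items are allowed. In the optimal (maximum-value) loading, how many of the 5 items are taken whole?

Ratios (sorted): E 25.78, B 11.70, D 7.18, A 2.37, C 1.72
take E (9 @ 232); take B (20 @ 234); take 19/22 of D → 136.45. Capacity used 48/48.
2 item(s) taken whole; one partial (take 19/22 of D).

2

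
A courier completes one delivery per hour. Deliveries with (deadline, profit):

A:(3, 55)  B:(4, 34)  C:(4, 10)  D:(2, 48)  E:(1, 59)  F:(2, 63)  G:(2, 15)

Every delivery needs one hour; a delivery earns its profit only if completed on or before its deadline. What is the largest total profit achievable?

211

By profit: F(d2,63), E(d1,59), A(d3,55), D(d2,48), B(d4,34), G(d2,15), C(d4,10)
F→slot 2; E→slot 1; A→slot 3; D skipped; B→slot 4; G skipped; C skipped.
Profit = 59 + 63 + 55 + 34 = 211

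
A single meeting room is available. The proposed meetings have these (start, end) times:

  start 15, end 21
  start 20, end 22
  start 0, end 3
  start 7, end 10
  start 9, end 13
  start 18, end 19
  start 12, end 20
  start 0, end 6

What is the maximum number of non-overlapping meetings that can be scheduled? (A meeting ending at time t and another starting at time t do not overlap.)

Sorted by end: (0,3)  (0,6)  (7,10)  (9,13)  (18,19)  (12,20)  (15,21)  (20,22)
take (0,3); skip (0,6); take (7,10); skip (9,13); take (18,19); take (20,22).
Selected 4 meetings.

4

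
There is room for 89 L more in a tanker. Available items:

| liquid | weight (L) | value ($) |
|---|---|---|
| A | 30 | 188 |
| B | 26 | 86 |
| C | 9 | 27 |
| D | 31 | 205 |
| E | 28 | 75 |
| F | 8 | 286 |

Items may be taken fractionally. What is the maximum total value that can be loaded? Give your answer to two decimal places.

745.15

Ratios (sorted): F 35.75, D 6.61, A 6.27, B 3.31, C 3.00, E 2.68
take F (8 @ 286); take D (31 @ 205); take A (30 @ 188); take 20/26 of B → 66.15. Capacity used 89/89.
Total value = 745.15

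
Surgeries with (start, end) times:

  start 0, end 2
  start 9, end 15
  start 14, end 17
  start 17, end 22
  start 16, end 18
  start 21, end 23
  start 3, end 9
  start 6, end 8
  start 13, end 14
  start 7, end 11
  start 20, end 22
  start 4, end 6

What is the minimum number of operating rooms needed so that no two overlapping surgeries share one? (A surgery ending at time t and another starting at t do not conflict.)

Count concurrent intervals with a sweep; the peak is the room count.
starts: [0, 3, 4, 6, 7, 9, 13, 14, 16, 17, 20, 21]
ends:   [2, 6, 8, 9, 11, 14, 15, 17, 18, 22, 22, 23]
s0→1 e2→0 s3→1 s4→2 e6→1 s6→2 s7→3  — peak 3.

3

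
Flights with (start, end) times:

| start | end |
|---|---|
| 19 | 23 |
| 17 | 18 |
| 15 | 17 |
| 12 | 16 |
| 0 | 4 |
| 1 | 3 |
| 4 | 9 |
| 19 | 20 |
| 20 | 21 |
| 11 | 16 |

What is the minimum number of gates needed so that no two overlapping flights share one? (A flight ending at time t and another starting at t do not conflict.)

3

The answer is the maximum number of intervals overlapping at any instant.
starts: [0, 1, 4, 11, 12, 15, 17, 19, 19, 20]
ends:   [3, 4, 9, 16, 16, 17, 18, 20, 21, 23]
s0→1 s1→2 e3→1 e4→0 s4→1 e9→0 s11→1 s12→2 s15→3  — peak 3.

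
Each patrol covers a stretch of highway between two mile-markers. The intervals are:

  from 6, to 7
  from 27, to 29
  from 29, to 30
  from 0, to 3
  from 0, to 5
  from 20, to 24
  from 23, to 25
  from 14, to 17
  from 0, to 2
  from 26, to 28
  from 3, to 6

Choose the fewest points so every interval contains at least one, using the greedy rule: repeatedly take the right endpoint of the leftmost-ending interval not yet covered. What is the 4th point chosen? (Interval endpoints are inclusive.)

24

Process intervals by earliest right end; each time one isn't hit yet, stab at its right endpoint.
Sorted: [0,2] [0,3] [0,5] [3,6] [6,7] [14,17] [20,24] [23,25] [26,28] [27,29] [29,30]
{[0,2],[0,3],[0,5]} hit by 2; {[3,6],[6,7]} hit by 6; {[14,17]} hit by 17; {[20,24],[23,25]} hit by 24; {[26,28],[27,29]} hit by 28; {[29,30]} hit by 30.
Points: 2, 6, 17, 24, 28, 30 (6 total).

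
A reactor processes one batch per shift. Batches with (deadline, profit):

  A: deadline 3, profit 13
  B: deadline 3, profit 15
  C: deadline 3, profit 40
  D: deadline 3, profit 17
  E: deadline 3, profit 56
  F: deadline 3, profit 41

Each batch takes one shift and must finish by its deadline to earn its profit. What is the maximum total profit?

137

Take jobs in profit order; each goes to the latest open slot no later than its deadline.
By profit: E(d3,56), F(d3,41), C(d3,40), D(d3,17), B(d3,15), A(d3,13)
E→slot 3; F→slot 2; C→slot 1; D skipped; B skipped; A skipped.
Profit = 40 + 41 + 56 = 137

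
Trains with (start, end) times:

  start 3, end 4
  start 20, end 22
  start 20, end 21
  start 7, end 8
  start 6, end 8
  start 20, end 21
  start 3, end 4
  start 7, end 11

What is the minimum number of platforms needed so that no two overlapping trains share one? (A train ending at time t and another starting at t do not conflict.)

The answer is the maximum number of intervals overlapping at any instant.
starts: [3, 3, 6, 7, 7, 20, 20, 20]
ends:   [4, 4, 8, 8, 11, 21, 21, 22]
s3→1 s3→2 e4→1 e4→0 s6→1 s7→2 s7→3  — peak 3.

3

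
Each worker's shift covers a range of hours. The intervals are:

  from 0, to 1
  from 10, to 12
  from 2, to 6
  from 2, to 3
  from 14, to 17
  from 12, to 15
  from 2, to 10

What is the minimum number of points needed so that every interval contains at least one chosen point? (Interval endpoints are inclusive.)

By right end: [0,1]  [2,3]  [2,6]  [2,10]  [10,12]  [12,15]  [14,17]
[0,1] uncovered → point at 1; [2,3] uncovered → point at 3; [10,12] uncovered → point at 12; [14,17] uncovered → point at 17.
Points: 1, 3, 12, 17 (4 total).

4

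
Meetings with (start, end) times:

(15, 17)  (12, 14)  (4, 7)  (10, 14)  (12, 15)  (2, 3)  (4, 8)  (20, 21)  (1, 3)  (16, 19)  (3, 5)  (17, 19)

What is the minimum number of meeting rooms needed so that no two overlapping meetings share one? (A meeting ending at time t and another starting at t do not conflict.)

Events (time:±→running): 1:+→1 2:+→2 3:-→1 3:-→0 3:+→1 4:+→2 4:+→3 … peak 3.

3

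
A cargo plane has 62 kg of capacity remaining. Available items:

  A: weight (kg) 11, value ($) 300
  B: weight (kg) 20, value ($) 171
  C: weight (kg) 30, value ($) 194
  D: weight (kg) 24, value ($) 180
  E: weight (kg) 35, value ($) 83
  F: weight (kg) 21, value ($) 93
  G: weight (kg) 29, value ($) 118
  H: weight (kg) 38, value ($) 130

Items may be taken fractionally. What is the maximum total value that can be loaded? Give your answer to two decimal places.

696.27

Ratios (sorted): A 27.27, B 8.55, D 7.50, C 6.47, F 4.43, G 4.07, H 3.42, E 2.37
take A (11 @ 300); take B (20 @ 171); take D (24 @ 180); take 7/30 of C → 45.27. Capacity used 62/62.
Total value = 696.27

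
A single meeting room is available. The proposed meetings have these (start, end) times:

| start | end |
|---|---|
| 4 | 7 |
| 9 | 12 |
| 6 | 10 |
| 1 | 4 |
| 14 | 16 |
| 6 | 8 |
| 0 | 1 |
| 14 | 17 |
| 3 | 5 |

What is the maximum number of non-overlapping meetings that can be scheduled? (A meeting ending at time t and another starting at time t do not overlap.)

Order by finish time; keep every interval that doesn't clash with the previous kept one.
By end time: (0,1), (1,4), (3,5), (4,7), (6,8), (6,10), (9,12), (14,16), (14,17).
Pick (0,1); next start ≥ 1 → (1,4); next start ≥ 4 → (4,7); next start ≥ 7 → (9,12); next start ≥ 12 → (14,16).
Selected 5 meetings.

5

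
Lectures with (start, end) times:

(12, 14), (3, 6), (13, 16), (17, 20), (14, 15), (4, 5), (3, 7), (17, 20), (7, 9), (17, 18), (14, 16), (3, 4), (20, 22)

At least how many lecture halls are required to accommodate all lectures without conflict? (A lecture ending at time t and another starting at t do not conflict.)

3

Count concurrent intervals with a sweep; the peak is the room count.
starts: [3, 3, 3, 4, 7, 12, 13, 14, 14, 17, 17, 17, 20]
ends:   [4, 5, 6, 7, 9, 14, 15, 16, 16, 18, 20, 20, 22]
s3→1 s3→2 s3→3  — peak 3.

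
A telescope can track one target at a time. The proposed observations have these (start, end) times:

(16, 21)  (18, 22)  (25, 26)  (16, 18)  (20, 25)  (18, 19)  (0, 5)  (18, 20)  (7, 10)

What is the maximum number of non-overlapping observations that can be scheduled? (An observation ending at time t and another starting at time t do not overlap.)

Greedy by earliest finish: after sorting by end time, pick each interval compatible with the last pick.
Sorted by end: (0,5)  (7,10)  (16,18)  (18,19)  (18,20)  (16,21)  (18,22)  (20,25)  (25,26)
take (0,5); take (7,10); take (16,18); take (18,19); skip (18,20); skip (18,22); take (20,25); take (25,26).
Selected 6 observations.

6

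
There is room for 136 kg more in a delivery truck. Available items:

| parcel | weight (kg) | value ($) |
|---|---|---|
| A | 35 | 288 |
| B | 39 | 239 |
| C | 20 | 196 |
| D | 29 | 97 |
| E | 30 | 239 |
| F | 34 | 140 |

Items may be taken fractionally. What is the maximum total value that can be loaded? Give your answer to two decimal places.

Sort by value per unit weight and fill in that order.
Ratios (sorted): C 9.80, A 8.23, E 7.97, B 6.13, F 4.12, D 3.34
take C (20 @ 196); take A (35 @ 288); take E (30 @ 239); take B (39 @ 239); take 12/34 of F → 49.41. Capacity used 136/136.
Total value = 1011.41

1011.41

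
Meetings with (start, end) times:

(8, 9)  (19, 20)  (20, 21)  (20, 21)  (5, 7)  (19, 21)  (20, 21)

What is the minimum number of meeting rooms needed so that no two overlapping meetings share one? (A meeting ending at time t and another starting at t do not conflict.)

Events (time:±→running): 5:+→1 7:-→0 8:+→1 9:-→0 19:+→1 19:+→2 20:-→1 20:+→2 20:+→3 20:+→4 … peak 4.

4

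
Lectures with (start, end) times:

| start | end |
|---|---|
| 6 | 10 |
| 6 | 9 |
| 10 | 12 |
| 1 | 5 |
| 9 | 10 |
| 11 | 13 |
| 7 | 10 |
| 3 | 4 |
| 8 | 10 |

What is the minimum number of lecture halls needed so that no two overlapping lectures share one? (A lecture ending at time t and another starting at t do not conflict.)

4

The answer is the maximum number of intervals overlapping at any instant.
Events (time:±→running): 1:+→1 3:+→2 4:-→1 5:-→0 6:+→1 6:+→2 7:+→3 8:+→4 … peak 4.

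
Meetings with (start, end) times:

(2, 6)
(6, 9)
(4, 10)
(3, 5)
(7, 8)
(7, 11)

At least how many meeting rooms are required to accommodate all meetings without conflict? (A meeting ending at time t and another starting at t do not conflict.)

4

The answer is the maximum number of intervals overlapping at any instant.
starts: [2, 3, 4, 6, 7, 7]
ends:   [5, 6, 8, 9, 10, 11]
s2→1 s3→2 s4→3 e5→2 e6→1 s6→2 s7→3 s7→4  — peak 4.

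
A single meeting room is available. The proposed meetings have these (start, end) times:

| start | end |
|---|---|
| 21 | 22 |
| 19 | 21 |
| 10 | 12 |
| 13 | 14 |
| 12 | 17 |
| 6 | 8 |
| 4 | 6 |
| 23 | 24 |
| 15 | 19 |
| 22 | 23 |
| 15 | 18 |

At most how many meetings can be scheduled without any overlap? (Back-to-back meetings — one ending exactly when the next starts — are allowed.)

9

Order by finish time; keep every interval that doesn't clash with the previous kept one.
By end time: (4,6), (6,8), (10,12), (13,14), (12,17), (15,18), (15,19), (19,21), (21,22), (22,23), (23,24).
Pick (4,6); next start ≥ 6 → (6,8); next start ≥ 8 → (10,12); next start ≥ 12 → (13,14); next start ≥ 14 → (15,18); next start ≥ 18 → (19,21); next start ≥ 21 → (21,22); next start ≥ 22 → (22,23); next start ≥ 23 → (23,24).
Selected 9 meetings.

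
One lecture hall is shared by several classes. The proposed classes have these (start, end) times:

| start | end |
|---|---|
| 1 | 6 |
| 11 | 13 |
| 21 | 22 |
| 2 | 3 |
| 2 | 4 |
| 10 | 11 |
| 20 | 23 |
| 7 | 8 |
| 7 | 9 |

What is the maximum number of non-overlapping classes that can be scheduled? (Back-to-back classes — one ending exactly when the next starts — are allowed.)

5

Sort by end time and greedily take each interval whose start is ≥ the last chosen end.
By end time: (2,3), (2,4), (1,6), (7,8), (7,9), (10,11), (11,13), (21,22), (20,23).
Pick (2,3); next start ≥ 3 → (7,8); next start ≥ 8 → (10,11); next start ≥ 11 → (11,13); next start ≥ 13 → (21,22).
Selected 5 classes.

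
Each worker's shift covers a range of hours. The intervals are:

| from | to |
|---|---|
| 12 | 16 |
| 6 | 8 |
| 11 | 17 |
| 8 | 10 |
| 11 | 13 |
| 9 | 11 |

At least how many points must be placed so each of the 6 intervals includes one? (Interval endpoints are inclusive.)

Sort by right endpoint; whenever an interval is uncovered, place a point at its right end.
By right end: [6,8]  [8,10]  [9,11]  [11,13]  [12,16]  [11,17]
[6,8] uncovered → point at 8; [9,11] uncovered → point at 11; [12,16] uncovered → point at 16.
Points: 8, 11, 16 (3 total).

3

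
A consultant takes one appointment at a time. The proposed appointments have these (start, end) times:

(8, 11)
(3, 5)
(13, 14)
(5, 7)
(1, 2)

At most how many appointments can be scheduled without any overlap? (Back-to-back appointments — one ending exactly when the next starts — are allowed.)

Greedy by earliest finish: after sorting by end time, pick each interval compatible with the last pick.
Sorted by end: (1,2)  (3,5)  (5,7)  (8,11)  (13,14)
take (1,2); take (3,5); take (5,7); take (8,11); take (13,14).
Selected 5 appointments.

5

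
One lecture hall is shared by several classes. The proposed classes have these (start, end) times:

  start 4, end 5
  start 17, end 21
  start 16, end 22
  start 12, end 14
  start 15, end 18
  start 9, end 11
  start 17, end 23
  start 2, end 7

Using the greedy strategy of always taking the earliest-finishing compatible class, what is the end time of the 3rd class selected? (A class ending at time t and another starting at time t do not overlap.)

By end time: (4,5), (2,7), (9,11), (12,14), (15,18), (17,21), (16,22), (17,23).
Pick (4,5); next start ≥ 5 → (9,11); next start ≥ 11 → (12,14); next start ≥ 14 → (15,18).
Selected: (4,5) (9,11) (12,14) (15,18)

14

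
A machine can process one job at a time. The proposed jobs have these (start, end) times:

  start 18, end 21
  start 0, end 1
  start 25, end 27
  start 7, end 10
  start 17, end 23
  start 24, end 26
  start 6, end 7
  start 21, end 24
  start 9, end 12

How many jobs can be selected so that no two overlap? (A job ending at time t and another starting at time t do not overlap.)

Greedy by earliest finish: after sorting by end time, pick each interval compatible with the last pick.
By end time: (0,1), (6,7), (7,10), (9,12), (18,21), (17,23), (21,24), (24,26), (25,27).
Pick (0,1); next start ≥ 1 → (6,7); next start ≥ 7 → (7,10); next start ≥ 10 → (18,21); next start ≥ 21 → (21,24); next start ≥ 24 → (24,26).
Selected 6 jobs.

6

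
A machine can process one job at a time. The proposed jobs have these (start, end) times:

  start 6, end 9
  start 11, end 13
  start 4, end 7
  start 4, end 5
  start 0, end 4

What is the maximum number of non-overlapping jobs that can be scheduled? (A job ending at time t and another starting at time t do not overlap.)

Sort by end time and greedily take each interval whose start is ≥ the last chosen end.
Sorted by end: (0,4)  (4,5)  (4,7)  (6,9)  (11,13)
take (0,4); take (4,5); take (6,9); take (11,13).
Selected 4 jobs.

4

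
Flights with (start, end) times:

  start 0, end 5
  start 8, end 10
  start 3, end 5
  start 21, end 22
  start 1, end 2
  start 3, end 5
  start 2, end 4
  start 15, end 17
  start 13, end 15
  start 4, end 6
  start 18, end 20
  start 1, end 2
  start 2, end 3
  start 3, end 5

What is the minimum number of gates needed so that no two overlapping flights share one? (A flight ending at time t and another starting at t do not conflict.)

5

The answer is the maximum number of intervals overlapping at any instant.
Events (time:±→running): 0:+→1 1:+→2 1:+→3 2:-→2 2:-→1 2:+→2 2:+→3 3:-→2 3:+→3 3:+→4 3:+→5 … peak 5.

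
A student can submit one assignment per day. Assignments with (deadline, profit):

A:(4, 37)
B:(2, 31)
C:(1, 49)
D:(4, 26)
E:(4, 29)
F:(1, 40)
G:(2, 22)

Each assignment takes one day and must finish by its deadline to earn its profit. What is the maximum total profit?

146

Sort by profit descending; place each in the latest free slot ≤ its deadline.
By profit: C(d1,49), F(d1,40), A(d4,37), B(d2,31), E(d4,29), D(d4,26), G(d2,22)
C→slot 1; F skipped; A→slot 4; B→slot 2; E→slot 3; D skipped; G skipped.
Profit = 49 + 31 + 29 + 37 = 146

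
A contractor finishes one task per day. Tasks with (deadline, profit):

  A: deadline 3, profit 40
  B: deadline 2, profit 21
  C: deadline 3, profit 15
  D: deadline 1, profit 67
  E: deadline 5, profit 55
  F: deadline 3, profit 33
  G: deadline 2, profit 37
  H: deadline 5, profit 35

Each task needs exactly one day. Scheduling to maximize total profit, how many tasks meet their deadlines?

5

Profit order: D=67 E=55 A=40 G=37 H=35 F=33 B=21 C=15
Assign: D→slot 1, E→slot 5, A→slot 3, G→slot 2, H→slot 4, F skipped, B skipped, C skipped.
Slots: [1:D] [2:G] [3:A] [4:H] [5:E]
5 of 8 scheduled.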